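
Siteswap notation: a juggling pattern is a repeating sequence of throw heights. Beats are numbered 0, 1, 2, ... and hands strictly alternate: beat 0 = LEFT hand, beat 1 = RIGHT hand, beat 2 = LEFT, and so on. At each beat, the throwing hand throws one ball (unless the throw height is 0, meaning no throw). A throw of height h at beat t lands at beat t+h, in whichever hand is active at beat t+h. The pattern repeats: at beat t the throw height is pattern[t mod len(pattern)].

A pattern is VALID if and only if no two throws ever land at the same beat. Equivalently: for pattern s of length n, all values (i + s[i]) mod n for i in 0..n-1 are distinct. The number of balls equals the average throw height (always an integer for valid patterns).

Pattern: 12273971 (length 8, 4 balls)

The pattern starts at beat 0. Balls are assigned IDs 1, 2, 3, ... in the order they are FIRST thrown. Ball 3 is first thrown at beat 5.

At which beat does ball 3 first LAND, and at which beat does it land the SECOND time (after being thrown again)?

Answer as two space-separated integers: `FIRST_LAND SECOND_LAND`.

Answer: 14 21

Derivation:
Beat 0 (L): throw ball1 h=1 -> lands@1:R; in-air after throw: [b1@1:R]
Beat 1 (R): throw ball1 h=2 -> lands@3:R; in-air after throw: [b1@3:R]
Beat 2 (L): throw ball2 h=2 -> lands@4:L; in-air after throw: [b1@3:R b2@4:L]
Beat 3 (R): throw ball1 h=7 -> lands@10:L; in-air after throw: [b2@4:L b1@10:L]
Beat 4 (L): throw ball2 h=3 -> lands@7:R; in-air after throw: [b2@7:R b1@10:L]
Beat 5 (R): throw ball3 h=9 -> lands@14:L; in-air after throw: [b2@7:R b1@10:L b3@14:L]
Beat 6 (L): throw ball4 h=7 -> lands@13:R; in-air after throw: [b2@7:R b1@10:L b4@13:R b3@14:L]
Beat 7 (R): throw ball2 h=1 -> lands@8:L; in-air after throw: [b2@8:L b1@10:L b4@13:R b3@14:L]
Beat 8 (L): throw ball2 h=1 -> lands@9:R; in-air after throw: [b2@9:R b1@10:L b4@13:R b3@14:L]
Beat 9 (R): throw ball2 h=2 -> lands@11:R; in-air after throw: [b1@10:L b2@11:R b4@13:R b3@14:L]
Beat 10 (L): throw ball1 h=2 -> lands@12:L; in-air after throw: [b2@11:R b1@12:L b4@13:R b3@14:L]
Beat 11 (R): throw ball2 h=7 -> lands@18:L; in-air after throw: [b1@12:L b4@13:R b3@14:L b2@18:L]
Beat 12 (L): throw ball1 h=3 -> lands@15:R; in-air after throw: [b4@13:R b3@14:L b1@15:R b2@18:L]
Beat 13 (R): throw ball4 h=9 -> lands@22:L; in-air after throw: [b3@14:L b1@15:R b2@18:L b4@22:L]
Beat 14 (L): throw ball3 h=7 -> lands@21:R; in-air after throw: [b1@15:R b2@18:L b3@21:R b4@22:L]
Beat 15 (R): throw ball1 h=1 -> lands@16:L; in-air after throw: [b1@16:L b2@18:L b3@21:R b4@22:L]
Beat 16 (L): throw ball1 h=1 -> lands@17:R; in-air after throw: [b1@17:R b2@18:L b3@21:R b4@22:L]
Beat 17 (R): throw ball1 h=2 -> lands@19:R; in-air after throw: [b2@18:L b1@19:R b3@21:R b4@22:L]
Beat 18 (L): throw ball2 h=2 -> lands@20:L; in-air after throw: [b1@19:R b2@20:L b3@21:R b4@22:L]
Beat 19 (R): throw ball1 h=7 -> lands@26:L; in-air after throw: [b2@20:L b3@21:R b4@22:L b1@26:L]
Beat 20 (L): throw ball2 h=3 -> lands@23:R; in-air after throw: [b3@21:R b4@22:L b2@23:R b1@26:L]
Beat 21 (R): throw ball3 h=9 -> lands@30:L; in-air after throw: [b4@22:L b2@23:R b1@26:L b3@30:L]
Ball 3: thrown@5 h=9 -> first land @14; rethrown@14 h=7 -> second land @21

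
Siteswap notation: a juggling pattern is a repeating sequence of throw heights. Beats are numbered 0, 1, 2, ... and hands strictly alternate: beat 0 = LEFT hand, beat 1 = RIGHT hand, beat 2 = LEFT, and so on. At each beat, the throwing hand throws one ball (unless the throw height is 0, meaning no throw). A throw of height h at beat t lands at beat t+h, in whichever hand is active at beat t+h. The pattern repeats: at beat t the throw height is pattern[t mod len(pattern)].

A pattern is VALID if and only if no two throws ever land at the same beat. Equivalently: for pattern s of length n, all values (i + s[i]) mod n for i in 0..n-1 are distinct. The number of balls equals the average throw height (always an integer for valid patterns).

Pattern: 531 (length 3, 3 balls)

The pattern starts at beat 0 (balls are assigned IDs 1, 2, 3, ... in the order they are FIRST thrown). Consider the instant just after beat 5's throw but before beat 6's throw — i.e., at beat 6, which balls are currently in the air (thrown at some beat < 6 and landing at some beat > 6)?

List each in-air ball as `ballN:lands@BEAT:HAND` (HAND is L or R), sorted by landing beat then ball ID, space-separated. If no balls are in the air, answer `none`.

Beat 0 (L): throw ball1 h=5 -> lands@5:R; in-air after throw: [b1@5:R]
Beat 1 (R): throw ball2 h=3 -> lands@4:L; in-air after throw: [b2@4:L b1@5:R]
Beat 2 (L): throw ball3 h=1 -> lands@3:R; in-air after throw: [b3@3:R b2@4:L b1@5:R]
Beat 3 (R): throw ball3 h=5 -> lands@8:L; in-air after throw: [b2@4:L b1@5:R b3@8:L]
Beat 4 (L): throw ball2 h=3 -> lands@7:R; in-air after throw: [b1@5:R b2@7:R b3@8:L]
Beat 5 (R): throw ball1 h=1 -> lands@6:L; in-air after throw: [b1@6:L b2@7:R b3@8:L]
Beat 6 (L): throw ball1 h=5 -> lands@11:R; in-air after throw: [b2@7:R b3@8:L b1@11:R]

Answer: ball2:lands@7:R ball3:lands@8:L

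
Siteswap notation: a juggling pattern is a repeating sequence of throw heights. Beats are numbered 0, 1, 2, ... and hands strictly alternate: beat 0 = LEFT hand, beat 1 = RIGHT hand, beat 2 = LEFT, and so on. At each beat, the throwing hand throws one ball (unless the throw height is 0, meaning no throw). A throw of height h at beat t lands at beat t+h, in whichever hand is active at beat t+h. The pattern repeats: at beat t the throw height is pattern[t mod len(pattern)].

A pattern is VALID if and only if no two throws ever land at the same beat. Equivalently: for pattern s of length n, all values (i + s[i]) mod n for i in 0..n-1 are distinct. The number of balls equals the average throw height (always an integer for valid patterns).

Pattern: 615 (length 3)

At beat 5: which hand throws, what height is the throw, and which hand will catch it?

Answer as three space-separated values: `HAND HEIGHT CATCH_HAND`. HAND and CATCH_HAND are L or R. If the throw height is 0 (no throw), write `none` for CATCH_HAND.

Answer: R 5 L

Derivation:
Beat 5: 5 mod 2 = 1, so hand = R
Throw height = pattern[5 mod 3] = pattern[2] = 5
Lands at beat 5+5=10, 10 mod 2 = 0, so catch hand = L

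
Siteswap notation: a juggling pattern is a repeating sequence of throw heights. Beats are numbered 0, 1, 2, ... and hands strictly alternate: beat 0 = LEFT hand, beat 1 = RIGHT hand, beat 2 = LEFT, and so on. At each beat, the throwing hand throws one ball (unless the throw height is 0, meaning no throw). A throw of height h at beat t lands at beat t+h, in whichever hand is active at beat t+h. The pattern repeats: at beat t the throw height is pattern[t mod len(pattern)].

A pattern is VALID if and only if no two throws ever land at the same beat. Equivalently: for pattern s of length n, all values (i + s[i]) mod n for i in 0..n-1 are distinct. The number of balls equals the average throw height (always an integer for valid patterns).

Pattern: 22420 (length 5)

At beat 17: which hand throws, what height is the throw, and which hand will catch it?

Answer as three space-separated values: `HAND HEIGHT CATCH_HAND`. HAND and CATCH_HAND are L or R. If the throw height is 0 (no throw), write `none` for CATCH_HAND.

Beat 17: 17 mod 2 = 1, so hand = R
Throw height = pattern[17 mod 5] = pattern[2] = 4
Lands at beat 17+4=21, 21 mod 2 = 1, so catch hand = R

Answer: R 4 R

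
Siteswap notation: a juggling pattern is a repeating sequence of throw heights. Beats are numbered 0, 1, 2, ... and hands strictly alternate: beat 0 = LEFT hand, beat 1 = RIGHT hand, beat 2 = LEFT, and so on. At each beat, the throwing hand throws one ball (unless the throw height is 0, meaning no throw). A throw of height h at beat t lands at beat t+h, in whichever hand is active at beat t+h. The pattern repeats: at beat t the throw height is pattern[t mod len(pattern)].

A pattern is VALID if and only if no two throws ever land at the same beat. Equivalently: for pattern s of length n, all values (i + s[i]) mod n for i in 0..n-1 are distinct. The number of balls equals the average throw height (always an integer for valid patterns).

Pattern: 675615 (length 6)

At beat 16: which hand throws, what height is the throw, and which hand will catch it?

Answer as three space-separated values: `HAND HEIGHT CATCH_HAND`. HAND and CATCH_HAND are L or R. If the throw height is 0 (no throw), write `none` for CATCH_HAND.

Answer: L 1 R

Derivation:
Beat 16: 16 mod 2 = 0, so hand = L
Throw height = pattern[16 mod 6] = pattern[4] = 1
Lands at beat 16+1=17, 17 mod 2 = 1, so catch hand = R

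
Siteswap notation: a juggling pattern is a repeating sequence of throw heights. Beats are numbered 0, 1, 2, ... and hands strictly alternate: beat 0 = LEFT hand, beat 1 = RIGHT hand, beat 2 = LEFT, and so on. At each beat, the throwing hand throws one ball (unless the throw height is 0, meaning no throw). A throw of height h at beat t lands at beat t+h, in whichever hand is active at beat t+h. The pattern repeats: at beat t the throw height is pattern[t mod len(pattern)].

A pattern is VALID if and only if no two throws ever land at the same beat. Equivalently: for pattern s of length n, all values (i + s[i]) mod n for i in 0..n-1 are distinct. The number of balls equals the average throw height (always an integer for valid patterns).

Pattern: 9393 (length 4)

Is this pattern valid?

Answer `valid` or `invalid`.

Answer: valid

Derivation:
i=0: (i + s[i]) mod n = (0 + 9) mod 4 = 1
i=1: (i + s[i]) mod n = (1 + 3) mod 4 = 0
i=2: (i + s[i]) mod n = (2 + 9) mod 4 = 3
i=3: (i + s[i]) mod n = (3 + 3) mod 4 = 2
Residues: [1, 0, 3, 2], distinct: True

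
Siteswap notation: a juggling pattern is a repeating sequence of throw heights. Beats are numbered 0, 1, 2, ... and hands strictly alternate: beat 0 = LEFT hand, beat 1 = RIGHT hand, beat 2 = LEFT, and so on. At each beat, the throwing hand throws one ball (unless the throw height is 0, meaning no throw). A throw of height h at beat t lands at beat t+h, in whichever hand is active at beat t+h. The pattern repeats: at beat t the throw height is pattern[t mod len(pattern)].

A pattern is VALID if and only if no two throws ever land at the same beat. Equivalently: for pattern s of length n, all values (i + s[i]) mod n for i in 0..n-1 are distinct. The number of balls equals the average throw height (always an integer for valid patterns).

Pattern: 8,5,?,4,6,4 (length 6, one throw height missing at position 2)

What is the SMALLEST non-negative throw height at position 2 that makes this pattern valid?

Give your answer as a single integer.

i=0: (0 + 8) mod 6 = 2
i=1: (1 + 5) mod 6 = 0
i=2: s[i]=? (unknown)
i=3: (3 + 4) mod 6 = 1
i=4: (4 + 6) mod 6 = 4
i=5: (5 + 4) mod 6 = 3
Known residues: [0, 1, 2, 3, 4]; need a permutation of 0..5, so missing residue r = 5
Need (2 + s) mod 6 = 5; smallest s = (5 - 2) mod 6 = 3

Answer: 3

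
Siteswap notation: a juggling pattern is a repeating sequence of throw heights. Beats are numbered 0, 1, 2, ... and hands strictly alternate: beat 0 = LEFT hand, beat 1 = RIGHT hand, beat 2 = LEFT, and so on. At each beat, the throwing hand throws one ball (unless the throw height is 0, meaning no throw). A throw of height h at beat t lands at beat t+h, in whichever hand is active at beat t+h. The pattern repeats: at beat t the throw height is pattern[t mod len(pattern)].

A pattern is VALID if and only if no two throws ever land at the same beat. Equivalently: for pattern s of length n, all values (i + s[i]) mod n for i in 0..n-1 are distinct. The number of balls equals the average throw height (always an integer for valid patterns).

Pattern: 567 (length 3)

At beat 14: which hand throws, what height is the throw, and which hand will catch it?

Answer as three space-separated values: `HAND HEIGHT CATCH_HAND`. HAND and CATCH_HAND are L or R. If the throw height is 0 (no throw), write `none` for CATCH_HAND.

Answer: L 7 R

Derivation:
Beat 14: 14 mod 2 = 0, so hand = L
Throw height = pattern[14 mod 3] = pattern[2] = 7
Lands at beat 14+7=21, 21 mod 2 = 1, so catch hand = R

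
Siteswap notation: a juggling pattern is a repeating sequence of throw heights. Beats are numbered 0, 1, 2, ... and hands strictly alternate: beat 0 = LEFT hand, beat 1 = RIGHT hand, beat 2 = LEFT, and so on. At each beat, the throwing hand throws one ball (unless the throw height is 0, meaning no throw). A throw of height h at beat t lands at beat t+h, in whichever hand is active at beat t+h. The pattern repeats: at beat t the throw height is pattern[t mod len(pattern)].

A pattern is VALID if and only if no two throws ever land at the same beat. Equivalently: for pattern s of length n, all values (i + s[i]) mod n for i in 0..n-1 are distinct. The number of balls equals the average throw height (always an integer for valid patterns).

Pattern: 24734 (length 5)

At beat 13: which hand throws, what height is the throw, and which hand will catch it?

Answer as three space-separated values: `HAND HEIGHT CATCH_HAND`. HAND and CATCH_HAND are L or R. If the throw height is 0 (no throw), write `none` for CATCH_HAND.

Beat 13: 13 mod 2 = 1, so hand = R
Throw height = pattern[13 mod 5] = pattern[3] = 3
Lands at beat 13+3=16, 16 mod 2 = 0, so catch hand = L

Answer: R 3 L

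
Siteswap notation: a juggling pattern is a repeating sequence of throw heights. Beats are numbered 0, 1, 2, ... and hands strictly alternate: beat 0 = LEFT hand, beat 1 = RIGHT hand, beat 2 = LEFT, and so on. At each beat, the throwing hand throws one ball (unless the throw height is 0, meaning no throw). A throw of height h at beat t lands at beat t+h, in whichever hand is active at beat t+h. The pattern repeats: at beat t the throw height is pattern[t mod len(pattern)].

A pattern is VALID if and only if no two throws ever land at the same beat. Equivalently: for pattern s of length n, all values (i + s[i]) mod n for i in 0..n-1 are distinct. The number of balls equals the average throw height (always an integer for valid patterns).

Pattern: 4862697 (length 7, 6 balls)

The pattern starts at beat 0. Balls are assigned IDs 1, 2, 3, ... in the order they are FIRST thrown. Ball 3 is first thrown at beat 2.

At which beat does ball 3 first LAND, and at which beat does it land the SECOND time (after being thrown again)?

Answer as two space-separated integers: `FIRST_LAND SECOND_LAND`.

Beat 0 (L): throw ball1 h=4 -> lands@4:L; in-air after throw: [b1@4:L]
Beat 1 (R): throw ball2 h=8 -> lands@9:R; in-air after throw: [b1@4:L b2@9:R]
Beat 2 (L): throw ball3 h=6 -> lands@8:L; in-air after throw: [b1@4:L b3@8:L b2@9:R]
Beat 3 (R): throw ball4 h=2 -> lands@5:R; in-air after throw: [b1@4:L b4@5:R b3@8:L b2@9:R]
Beat 4 (L): throw ball1 h=6 -> lands@10:L; in-air after throw: [b4@5:R b3@8:L b2@9:R b1@10:L]
Beat 5 (R): throw ball4 h=9 -> lands@14:L; in-air after throw: [b3@8:L b2@9:R b1@10:L b4@14:L]
Beat 6 (L): throw ball5 h=7 -> lands@13:R; in-air after throw: [b3@8:L b2@9:R b1@10:L b5@13:R b4@14:L]
Beat 7 (R): throw ball6 h=4 -> lands@11:R; in-air after throw: [b3@8:L b2@9:R b1@10:L b6@11:R b5@13:R b4@14:L]
Beat 8 (L): throw ball3 h=8 -> lands@16:L; in-air after throw: [b2@9:R b1@10:L b6@11:R b5@13:R b4@14:L b3@16:L]
Beat 9 (R): throw ball2 h=6 -> lands@15:R; in-air after throw: [b1@10:L b6@11:R b5@13:R b4@14:L b2@15:R b3@16:L]
Beat 10 (L): throw ball1 h=2 -> lands@12:L; in-air after throw: [b6@11:R b1@12:L b5@13:R b4@14:L b2@15:R b3@16:L]
Beat 11 (R): throw ball6 h=6 -> lands@17:R; in-air after throw: [b1@12:L b5@13:R b4@14:L b2@15:R b3@16:L b6@17:R]
Beat 12 (L): throw ball1 h=9 -> lands@21:R; in-air after throw: [b5@13:R b4@14:L b2@15:R b3@16:L b6@17:R b1@21:R]
Beat 13 (R): throw ball5 h=7 -> lands@20:L; in-air after throw: [b4@14:L b2@15:R b3@16:L b6@17:R b5@20:L b1@21:R]
Beat 14 (L): throw ball4 h=4 -> lands@18:L; in-air after throw: [b2@15:R b3@16:L b6@17:R b4@18:L b5@20:L b1@21:R]
Beat 15 (R): throw ball2 h=8 -> lands@23:R; in-air after throw: [b3@16:L b6@17:R b4@18:L b5@20:L b1@21:R b2@23:R]
Beat 16 (L): throw ball3 h=6 -> lands@22:L; in-air after throw: [b6@17:R b4@18:L b5@20:L b1@21:R b3@22:L b2@23:R]
Ball 3: thrown@2 h=6 -> first land @8; rethrown@8 h=8 -> second land @16

Answer: 8 16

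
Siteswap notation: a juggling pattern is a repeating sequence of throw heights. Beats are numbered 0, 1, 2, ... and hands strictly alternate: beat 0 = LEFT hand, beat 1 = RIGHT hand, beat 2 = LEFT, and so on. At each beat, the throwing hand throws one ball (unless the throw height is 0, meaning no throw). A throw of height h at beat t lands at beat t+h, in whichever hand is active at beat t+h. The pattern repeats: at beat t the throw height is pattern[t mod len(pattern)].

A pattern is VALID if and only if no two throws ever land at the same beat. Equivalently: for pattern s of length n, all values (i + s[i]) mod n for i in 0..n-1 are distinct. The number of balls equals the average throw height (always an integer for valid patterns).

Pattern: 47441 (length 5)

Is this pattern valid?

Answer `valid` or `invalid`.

Answer: valid

Derivation:
i=0: (i + s[i]) mod n = (0 + 4) mod 5 = 4
i=1: (i + s[i]) mod n = (1 + 7) mod 5 = 3
i=2: (i + s[i]) mod n = (2 + 4) mod 5 = 1
i=3: (i + s[i]) mod n = (3 + 4) mod 5 = 2
i=4: (i + s[i]) mod n = (4 + 1) mod 5 = 0
Residues: [4, 3, 1, 2, 0], distinct: True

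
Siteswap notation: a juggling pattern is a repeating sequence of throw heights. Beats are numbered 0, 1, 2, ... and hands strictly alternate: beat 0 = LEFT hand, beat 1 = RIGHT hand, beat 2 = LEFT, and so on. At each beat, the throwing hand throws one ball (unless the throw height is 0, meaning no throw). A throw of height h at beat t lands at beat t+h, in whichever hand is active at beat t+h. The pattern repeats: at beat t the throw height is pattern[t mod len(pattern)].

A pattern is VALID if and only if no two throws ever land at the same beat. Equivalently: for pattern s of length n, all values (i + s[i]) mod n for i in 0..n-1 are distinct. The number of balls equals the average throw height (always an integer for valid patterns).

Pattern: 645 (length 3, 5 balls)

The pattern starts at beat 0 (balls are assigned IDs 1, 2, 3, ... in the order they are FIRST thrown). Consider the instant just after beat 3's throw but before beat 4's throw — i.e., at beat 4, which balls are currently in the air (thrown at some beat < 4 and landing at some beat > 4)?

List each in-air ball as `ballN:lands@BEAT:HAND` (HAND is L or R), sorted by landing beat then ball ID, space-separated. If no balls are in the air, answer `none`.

Answer: ball2:lands@5:R ball1:lands@6:L ball3:lands@7:R ball4:lands@9:R

Derivation:
Beat 0 (L): throw ball1 h=6 -> lands@6:L; in-air after throw: [b1@6:L]
Beat 1 (R): throw ball2 h=4 -> lands@5:R; in-air after throw: [b2@5:R b1@6:L]
Beat 2 (L): throw ball3 h=5 -> lands@7:R; in-air after throw: [b2@5:R b1@6:L b3@7:R]
Beat 3 (R): throw ball4 h=6 -> lands@9:R; in-air after throw: [b2@5:R b1@6:L b3@7:R b4@9:R]
Beat 4 (L): throw ball5 h=4 -> lands@8:L; in-air after throw: [b2@5:R b1@6:L b3@7:R b5@8:L b4@9:R]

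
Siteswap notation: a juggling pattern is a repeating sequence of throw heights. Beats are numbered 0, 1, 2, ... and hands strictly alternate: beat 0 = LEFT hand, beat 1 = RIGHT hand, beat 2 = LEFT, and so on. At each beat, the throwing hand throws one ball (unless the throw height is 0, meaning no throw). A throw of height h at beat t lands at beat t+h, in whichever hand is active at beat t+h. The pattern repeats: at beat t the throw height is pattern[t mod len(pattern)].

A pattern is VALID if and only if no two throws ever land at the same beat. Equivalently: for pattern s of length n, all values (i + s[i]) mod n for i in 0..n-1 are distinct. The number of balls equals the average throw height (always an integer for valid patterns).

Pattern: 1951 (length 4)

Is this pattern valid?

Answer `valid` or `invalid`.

Answer: valid

Derivation:
i=0: (i + s[i]) mod n = (0 + 1) mod 4 = 1
i=1: (i + s[i]) mod n = (1 + 9) mod 4 = 2
i=2: (i + s[i]) mod n = (2 + 5) mod 4 = 3
i=3: (i + s[i]) mod n = (3 + 1) mod 4 = 0
Residues: [1, 2, 3, 0], distinct: True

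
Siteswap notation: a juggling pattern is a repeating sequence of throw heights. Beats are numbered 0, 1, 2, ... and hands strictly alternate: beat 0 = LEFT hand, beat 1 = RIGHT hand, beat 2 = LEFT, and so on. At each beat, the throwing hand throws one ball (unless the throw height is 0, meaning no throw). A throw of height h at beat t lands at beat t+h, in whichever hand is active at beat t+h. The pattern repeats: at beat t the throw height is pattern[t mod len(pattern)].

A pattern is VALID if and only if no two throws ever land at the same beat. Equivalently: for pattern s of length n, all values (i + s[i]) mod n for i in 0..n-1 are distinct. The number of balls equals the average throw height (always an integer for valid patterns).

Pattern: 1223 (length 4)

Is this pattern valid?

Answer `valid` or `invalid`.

i=0: (i + s[i]) mod n = (0 + 1) mod 4 = 1
i=1: (i + s[i]) mod n = (1 + 2) mod 4 = 3
i=2: (i + s[i]) mod n = (2 + 2) mod 4 = 0
i=3: (i + s[i]) mod n = (3 + 3) mod 4 = 2
Residues: [1, 3, 0, 2], distinct: True

Answer: valid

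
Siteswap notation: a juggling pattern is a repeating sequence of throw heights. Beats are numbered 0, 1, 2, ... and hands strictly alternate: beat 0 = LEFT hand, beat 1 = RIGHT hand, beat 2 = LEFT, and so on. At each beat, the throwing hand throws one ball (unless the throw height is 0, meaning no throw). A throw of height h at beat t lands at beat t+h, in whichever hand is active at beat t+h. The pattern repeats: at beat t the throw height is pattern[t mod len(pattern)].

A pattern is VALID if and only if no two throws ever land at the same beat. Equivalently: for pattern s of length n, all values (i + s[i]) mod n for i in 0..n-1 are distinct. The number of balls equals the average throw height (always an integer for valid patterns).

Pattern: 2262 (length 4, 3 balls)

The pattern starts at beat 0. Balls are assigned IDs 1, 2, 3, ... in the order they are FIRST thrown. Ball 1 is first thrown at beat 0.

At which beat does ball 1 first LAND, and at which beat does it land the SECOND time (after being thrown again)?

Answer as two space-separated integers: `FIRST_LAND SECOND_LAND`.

Answer: 2 8

Derivation:
Beat 0 (L): throw ball1 h=2 -> lands@2:L; in-air after throw: [b1@2:L]
Beat 1 (R): throw ball2 h=2 -> lands@3:R; in-air after throw: [b1@2:L b2@3:R]
Beat 2 (L): throw ball1 h=6 -> lands@8:L; in-air after throw: [b2@3:R b1@8:L]
Beat 3 (R): throw ball2 h=2 -> lands@5:R; in-air after throw: [b2@5:R b1@8:L]
Beat 4 (L): throw ball3 h=2 -> lands@6:L; in-air after throw: [b2@5:R b3@6:L b1@8:L]
Beat 5 (R): throw ball2 h=2 -> lands@7:R; in-air after throw: [b3@6:L b2@7:R b1@8:L]
Beat 6 (L): throw ball3 h=6 -> lands@12:L; in-air after throw: [b2@7:R b1@8:L b3@12:L]
Beat 7 (R): throw ball2 h=2 -> lands@9:R; in-air after throw: [b1@8:L b2@9:R b3@12:L]
Beat 8 (L): throw ball1 h=2 -> lands@10:L; in-air after throw: [b2@9:R b1@10:L b3@12:L]
Ball 1: thrown@0 h=2 -> first land @2; rethrown@2 h=6 -> second land @8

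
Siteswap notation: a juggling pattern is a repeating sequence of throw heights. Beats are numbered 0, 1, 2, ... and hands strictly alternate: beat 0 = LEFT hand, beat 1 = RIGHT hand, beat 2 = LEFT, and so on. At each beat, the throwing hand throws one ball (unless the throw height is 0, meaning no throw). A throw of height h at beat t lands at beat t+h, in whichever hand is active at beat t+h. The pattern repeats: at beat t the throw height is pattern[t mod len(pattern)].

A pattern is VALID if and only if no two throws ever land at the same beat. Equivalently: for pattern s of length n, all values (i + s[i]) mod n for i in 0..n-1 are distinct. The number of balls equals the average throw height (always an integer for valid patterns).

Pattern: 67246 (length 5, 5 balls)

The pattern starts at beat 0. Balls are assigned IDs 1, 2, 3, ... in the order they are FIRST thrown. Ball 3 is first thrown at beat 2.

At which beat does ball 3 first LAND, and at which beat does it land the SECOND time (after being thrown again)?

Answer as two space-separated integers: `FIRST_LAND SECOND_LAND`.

Beat 0 (L): throw ball1 h=6 -> lands@6:L; in-air after throw: [b1@6:L]
Beat 1 (R): throw ball2 h=7 -> lands@8:L; in-air after throw: [b1@6:L b2@8:L]
Beat 2 (L): throw ball3 h=2 -> lands@4:L; in-air after throw: [b3@4:L b1@6:L b2@8:L]
Beat 3 (R): throw ball4 h=4 -> lands@7:R; in-air after throw: [b3@4:L b1@6:L b4@7:R b2@8:L]
Beat 4 (L): throw ball3 h=6 -> lands@10:L; in-air after throw: [b1@6:L b4@7:R b2@8:L b3@10:L]
Beat 5 (R): throw ball5 h=6 -> lands@11:R; in-air after throw: [b1@6:L b4@7:R b2@8:L b3@10:L b5@11:R]
Beat 6 (L): throw ball1 h=7 -> lands@13:R; in-air after throw: [b4@7:R b2@8:L b3@10:L b5@11:R b1@13:R]
Beat 7 (R): throw ball4 h=2 -> lands@9:R; in-air after throw: [b2@8:L b4@9:R b3@10:L b5@11:R b1@13:R]
Beat 8 (L): throw ball2 h=4 -> lands@12:L; in-air after throw: [b4@9:R b3@10:L b5@11:R b2@12:L b1@13:R]
Beat 9 (R): throw ball4 h=6 -> lands@15:R; in-air after throw: [b3@10:L b5@11:R b2@12:L b1@13:R b4@15:R]
Beat 10 (L): throw ball3 h=6 -> lands@16:L; in-air after throw: [b5@11:R b2@12:L b1@13:R b4@15:R b3@16:L]
Ball 3: thrown@2 h=2 -> first land @4; rethrown@4 h=6 -> second land @10

Answer: 4 10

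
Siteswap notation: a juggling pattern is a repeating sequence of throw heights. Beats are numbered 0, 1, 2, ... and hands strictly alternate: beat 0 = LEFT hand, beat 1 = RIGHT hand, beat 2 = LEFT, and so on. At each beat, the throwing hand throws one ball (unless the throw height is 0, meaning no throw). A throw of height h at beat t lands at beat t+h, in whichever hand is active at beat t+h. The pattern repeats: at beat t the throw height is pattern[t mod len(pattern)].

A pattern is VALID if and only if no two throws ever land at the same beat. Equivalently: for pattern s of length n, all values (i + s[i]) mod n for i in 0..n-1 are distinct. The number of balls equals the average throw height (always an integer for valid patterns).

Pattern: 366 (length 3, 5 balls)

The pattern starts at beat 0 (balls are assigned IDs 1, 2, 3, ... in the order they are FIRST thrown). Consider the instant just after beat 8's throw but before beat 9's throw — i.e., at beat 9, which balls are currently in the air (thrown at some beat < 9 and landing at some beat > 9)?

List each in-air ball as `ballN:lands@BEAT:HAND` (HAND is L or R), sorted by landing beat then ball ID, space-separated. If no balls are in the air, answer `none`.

Answer: ball4:lands@10:L ball5:lands@11:R ball2:lands@13:R ball3:lands@14:L

Derivation:
Beat 0 (L): throw ball1 h=3 -> lands@3:R; in-air after throw: [b1@3:R]
Beat 1 (R): throw ball2 h=6 -> lands@7:R; in-air after throw: [b1@3:R b2@7:R]
Beat 2 (L): throw ball3 h=6 -> lands@8:L; in-air after throw: [b1@3:R b2@7:R b3@8:L]
Beat 3 (R): throw ball1 h=3 -> lands@6:L; in-air after throw: [b1@6:L b2@7:R b3@8:L]
Beat 4 (L): throw ball4 h=6 -> lands@10:L; in-air after throw: [b1@6:L b2@7:R b3@8:L b4@10:L]
Beat 5 (R): throw ball5 h=6 -> lands@11:R; in-air after throw: [b1@6:L b2@7:R b3@8:L b4@10:L b5@11:R]
Beat 6 (L): throw ball1 h=3 -> lands@9:R; in-air after throw: [b2@7:R b3@8:L b1@9:R b4@10:L b5@11:R]
Beat 7 (R): throw ball2 h=6 -> lands@13:R; in-air after throw: [b3@8:L b1@9:R b4@10:L b5@11:R b2@13:R]
Beat 8 (L): throw ball3 h=6 -> lands@14:L; in-air after throw: [b1@9:R b4@10:L b5@11:R b2@13:R b3@14:L]
Beat 9 (R): throw ball1 h=3 -> lands@12:L; in-air after throw: [b4@10:L b5@11:R b1@12:L b2@13:R b3@14:L]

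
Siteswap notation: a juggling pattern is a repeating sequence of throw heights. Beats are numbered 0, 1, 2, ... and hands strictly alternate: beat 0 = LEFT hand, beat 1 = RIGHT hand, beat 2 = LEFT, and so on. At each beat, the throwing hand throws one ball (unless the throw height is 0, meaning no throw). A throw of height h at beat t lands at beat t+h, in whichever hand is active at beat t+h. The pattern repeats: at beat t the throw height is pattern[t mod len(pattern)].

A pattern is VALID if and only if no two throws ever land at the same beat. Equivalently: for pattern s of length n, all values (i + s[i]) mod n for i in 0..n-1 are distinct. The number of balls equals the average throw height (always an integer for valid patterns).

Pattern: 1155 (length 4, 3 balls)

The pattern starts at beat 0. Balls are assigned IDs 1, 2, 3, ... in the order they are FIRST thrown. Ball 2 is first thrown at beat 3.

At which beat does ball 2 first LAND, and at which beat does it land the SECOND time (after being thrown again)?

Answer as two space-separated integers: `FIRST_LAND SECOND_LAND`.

Answer: 8 9

Derivation:
Beat 0 (L): throw ball1 h=1 -> lands@1:R; in-air after throw: [b1@1:R]
Beat 1 (R): throw ball1 h=1 -> lands@2:L; in-air after throw: [b1@2:L]
Beat 2 (L): throw ball1 h=5 -> lands@7:R; in-air after throw: [b1@7:R]
Beat 3 (R): throw ball2 h=5 -> lands@8:L; in-air after throw: [b1@7:R b2@8:L]
Beat 4 (L): throw ball3 h=1 -> lands@5:R; in-air after throw: [b3@5:R b1@7:R b2@8:L]
Beat 5 (R): throw ball3 h=1 -> lands@6:L; in-air after throw: [b3@6:L b1@7:R b2@8:L]
Beat 6 (L): throw ball3 h=5 -> lands@11:R; in-air after throw: [b1@7:R b2@8:L b3@11:R]
Beat 7 (R): throw ball1 h=5 -> lands@12:L; in-air after throw: [b2@8:L b3@11:R b1@12:L]
Beat 8 (L): throw ball2 h=1 -> lands@9:R; in-air after throw: [b2@9:R b3@11:R b1@12:L]
Beat 9 (R): throw ball2 h=1 -> lands@10:L; in-air after throw: [b2@10:L b3@11:R b1@12:L]
Ball 2: thrown@3 h=5 -> first land @8; rethrown@8 h=1 -> second land @9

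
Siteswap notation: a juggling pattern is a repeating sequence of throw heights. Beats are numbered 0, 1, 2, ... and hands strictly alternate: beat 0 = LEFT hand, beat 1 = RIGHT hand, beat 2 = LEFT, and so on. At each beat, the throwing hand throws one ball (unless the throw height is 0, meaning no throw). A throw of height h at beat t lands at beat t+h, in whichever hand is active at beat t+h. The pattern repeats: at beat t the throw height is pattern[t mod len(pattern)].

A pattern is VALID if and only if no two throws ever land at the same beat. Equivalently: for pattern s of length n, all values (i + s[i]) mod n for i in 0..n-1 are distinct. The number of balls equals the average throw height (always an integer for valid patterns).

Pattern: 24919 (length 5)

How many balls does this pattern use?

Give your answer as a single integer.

Answer: 5

Derivation:
Pattern = [2, 4, 9, 1, 9], length n = 5
  position 0: throw height = 2, running sum = 2
  position 1: throw height = 4, running sum = 6
  position 2: throw height = 9, running sum = 15
  position 3: throw height = 1, running sum = 16
  position 4: throw height = 9, running sum = 25
Total sum = 25; balls = sum / n = 25 / 5 = 5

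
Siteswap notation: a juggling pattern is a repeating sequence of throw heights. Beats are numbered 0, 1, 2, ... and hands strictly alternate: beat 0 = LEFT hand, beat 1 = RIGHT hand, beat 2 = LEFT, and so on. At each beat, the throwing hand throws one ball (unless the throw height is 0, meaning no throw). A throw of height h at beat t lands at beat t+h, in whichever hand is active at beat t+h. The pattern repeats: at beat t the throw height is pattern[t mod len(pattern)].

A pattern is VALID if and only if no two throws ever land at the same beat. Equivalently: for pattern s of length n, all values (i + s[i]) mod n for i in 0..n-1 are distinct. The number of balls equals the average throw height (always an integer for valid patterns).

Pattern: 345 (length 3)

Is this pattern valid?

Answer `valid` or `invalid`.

i=0: (i + s[i]) mod n = (0 + 3) mod 3 = 0
i=1: (i + s[i]) mod n = (1 + 4) mod 3 = 2
i=2: (i + s[i]) mod n = (2 + 5) mod 3 = 1
Residues: [0, 2, 1], distinct: True

Answer: valid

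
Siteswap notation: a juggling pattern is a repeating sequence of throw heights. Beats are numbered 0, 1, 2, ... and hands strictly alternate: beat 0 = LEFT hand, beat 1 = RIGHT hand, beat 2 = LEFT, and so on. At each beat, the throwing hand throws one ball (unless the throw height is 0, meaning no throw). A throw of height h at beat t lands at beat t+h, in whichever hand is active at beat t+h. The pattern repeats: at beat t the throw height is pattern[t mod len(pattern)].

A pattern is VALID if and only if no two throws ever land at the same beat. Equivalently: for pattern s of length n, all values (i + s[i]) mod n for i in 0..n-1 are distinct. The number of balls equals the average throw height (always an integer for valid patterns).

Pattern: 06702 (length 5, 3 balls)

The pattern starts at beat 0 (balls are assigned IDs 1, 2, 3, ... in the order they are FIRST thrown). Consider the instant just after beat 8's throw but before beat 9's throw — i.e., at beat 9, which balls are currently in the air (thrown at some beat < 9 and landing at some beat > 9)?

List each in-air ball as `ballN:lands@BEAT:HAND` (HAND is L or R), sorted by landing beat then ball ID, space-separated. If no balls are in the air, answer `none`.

Beat 1 (R): throw ball1 h=6 -> lands@7:R; in-air after throw: [b1@7:R]
Beat 2 (L): throw ball2 h=7 -> lands@9:R; in-air after throw: [b1@7:R b2@9:R]
Beat 4 (L): throw ball3 h=2 -> lands@6:L; in-air after throw: [b3@6:L b1@7:R b2@9:R]
Beat 6 (L): throw ball3 h=6 -> lands@12:L; in-air after throw: [b1@7:R b2@9:R b3@12:L]
Beat 7 (R): throw ball1 h=7 -> lands@14:L; in-air after throw: [b2@9:R b3@12:L b1@14:L]
Beat 9 (R): throw ball2 h=2 -> lands@11:R; in-air after throw: [b2@11:R b3@12:L b1@14:L]

Answer: ball3:lands@12:L ball1:lands@14:L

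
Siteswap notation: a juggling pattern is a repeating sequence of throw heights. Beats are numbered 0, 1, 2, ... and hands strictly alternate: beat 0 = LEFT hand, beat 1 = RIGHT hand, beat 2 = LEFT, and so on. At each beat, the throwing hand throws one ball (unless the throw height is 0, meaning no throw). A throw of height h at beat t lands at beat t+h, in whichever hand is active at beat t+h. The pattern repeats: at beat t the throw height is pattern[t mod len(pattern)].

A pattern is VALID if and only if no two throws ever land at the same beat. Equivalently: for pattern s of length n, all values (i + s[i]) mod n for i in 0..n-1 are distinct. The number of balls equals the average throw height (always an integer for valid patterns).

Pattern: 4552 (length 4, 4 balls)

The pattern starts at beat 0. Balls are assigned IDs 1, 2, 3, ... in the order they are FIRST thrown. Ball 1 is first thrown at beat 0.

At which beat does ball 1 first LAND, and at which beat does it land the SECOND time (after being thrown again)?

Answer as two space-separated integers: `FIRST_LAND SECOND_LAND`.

Beat 0 (L): throw ball1 h=4 -> lands@4:L; in-air after throw: [b1@4:L]
Beat 1 (R): throw ball2 h=5 -> lands@6:L; in-air after throw: [b1@4:L b2@6:L]
Beat 2 (L): throw ball3 h=5 -> lands@7:R; in-air after throw: [b1@4:L b2@6:L b3@7:R]
Beat 3 (R): throw ball4 h=2 -> lands@5:R; in-air after throw: [b1@4:L b4@5:R b2@6:L b3@7:R]
Beat 4 (L): throw ball1 h=4 -> lands@8:L; in-air after throw: [b4@5:R b2@6:L b3@7:R b1@8:L]
Beat 5 (R): throw ball4 h=5 -> lands@10:L; in-air after throw: [b2@6:L b3@7:R b1@8:L b4@10:L]
Beat 6 (L): throw ball2 h=5 -> lands@11:R; in-air after throw: [b3@7:R b1@8:L b4@10:L b2@11:R]
Beat 7 (R): throw ball3 h=2 -> lands@9:R; in-air after throw: [b1@8:L b3@9:R b4@10:L b2@11:R]
Beat 8 (L): throw ball1 h=4 -> lands@12:L; in-air after throw: [b3@9:R b4@10:L b2@11:R b1@12:L]
Ball 1: thrown@0 h=4 -> first land @4; rethrown@4 h=4 -> second land @8

Answer: 4 8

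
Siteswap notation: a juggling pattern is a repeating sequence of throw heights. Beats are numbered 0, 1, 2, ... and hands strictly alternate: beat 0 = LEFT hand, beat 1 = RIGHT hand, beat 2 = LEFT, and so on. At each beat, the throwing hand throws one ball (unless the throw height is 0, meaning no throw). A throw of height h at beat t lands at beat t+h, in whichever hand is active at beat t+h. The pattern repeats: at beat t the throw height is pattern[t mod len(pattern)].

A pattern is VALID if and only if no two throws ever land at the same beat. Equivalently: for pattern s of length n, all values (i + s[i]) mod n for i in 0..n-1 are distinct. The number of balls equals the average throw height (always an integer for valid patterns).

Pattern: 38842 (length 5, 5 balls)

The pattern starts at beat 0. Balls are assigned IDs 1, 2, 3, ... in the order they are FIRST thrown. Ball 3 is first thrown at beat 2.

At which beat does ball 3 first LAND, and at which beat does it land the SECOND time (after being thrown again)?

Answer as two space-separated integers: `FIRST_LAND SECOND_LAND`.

Beat 0 (L): throw ball1 h=3 -> lands@3:R; in-air after throw: [b1@3:R]
Beat 1 (R): throw ball2 h=8 -> lands@9:R; in-air after throw: [b1@3:R b2@9:R]
Beat 2 (L): throw ball3 h=8 -> lands@10:L; in-air after throw: [b1@3:R b2@9:R b3@10:L]
Beat 3 (R): throw ball1 h=4 -> lands@7:R; in-air after throw: [b1@7:R b2@9:R b3@10:L]
Beat 4 (L): throw ball4 h=2 -> lands@6:L; in-air after throw: [b4@6:L b1@7:R b2@9:R b3@10:L]
Beat 5 (R): throw ball5 h=3 -> lands@8:L; in-air after throw: [b4@6:L b1@7:R b5@8:L b2@9:R b3@10:L]
Beat 6 (L): throw ball4 h=8 -> lands@14:L; in-air after throw: [b1@7:R b5@8:L b2@9:R b3@10:L b4@14:L]
Beat 7 (R): throw ball1 h=8 -> lands@15:R; in-air after throw: [b5@8:L b2@9:R b3@10:L b4@14:L b1@15:R]
Beat 8 (L): throw ball5 h=4 -> lands@12:L; in-air after throw: [b2@9:R b3@10:L b5@12:L b4@14:L b1@15:R]
Beat 9 (R): throw ball2 h=2 -> lands@11:R; in-air after throw: [b3@10:L b2@11:R b5@12:L b4@14:L b1@15:R]
Beat 10 (L): throw ball3 h=3 -> lands@13:R; in-air after throw: [b2@11:R b5@12:L b3@13:R b4@14:L b1@15:R]
Beat 11 (R): throw ball2 h=8 -> lands@19:R; in-air after throw: [b5@12:L b3@13:R b4@14:L b1@15:R b2@19:R]
Beat 12 (L): throw ball5 h=8 -> lands@20:L; in-air after throw: [b3@13:R b4@14:L b1@15:R b2@19:R b5@20:L]
Beat 13 (R): throw ball3 h=4 -> lands@17:R; in-air after throw: [b4@14:L b1@15:R b3@17:R b2@19:R b5@20:L]
Ball 3: thrown@2 h=8 -> first land @10; rethrown@10 h=3 -> second land @13

Answer: 10 13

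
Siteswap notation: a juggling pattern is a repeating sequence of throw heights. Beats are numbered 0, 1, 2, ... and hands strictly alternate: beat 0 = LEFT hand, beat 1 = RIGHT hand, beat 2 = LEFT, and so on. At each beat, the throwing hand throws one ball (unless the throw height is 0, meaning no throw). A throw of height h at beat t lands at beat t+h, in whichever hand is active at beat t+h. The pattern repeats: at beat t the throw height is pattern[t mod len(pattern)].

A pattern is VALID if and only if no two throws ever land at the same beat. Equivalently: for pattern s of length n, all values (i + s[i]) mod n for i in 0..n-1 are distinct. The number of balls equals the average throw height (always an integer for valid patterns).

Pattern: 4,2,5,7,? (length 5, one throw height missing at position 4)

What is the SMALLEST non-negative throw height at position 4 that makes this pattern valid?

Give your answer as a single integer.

i=0: (0 + 4) mod 5 = 4
i=1: (1 + 2) mod 5 = 3
i=2: (2 + 5) mod 5 = 2
i=3: (3 + 7) mod 5 = 0
i=4: s[i]=? (unknown)
Known residues: [0, 2, 3, 4]; need a permutation of 0..4, so missing residue r = 1
Need (4 + s) mod 5 = 1; smallest s = (1 - 4) mod 5 = 2

Answer: 2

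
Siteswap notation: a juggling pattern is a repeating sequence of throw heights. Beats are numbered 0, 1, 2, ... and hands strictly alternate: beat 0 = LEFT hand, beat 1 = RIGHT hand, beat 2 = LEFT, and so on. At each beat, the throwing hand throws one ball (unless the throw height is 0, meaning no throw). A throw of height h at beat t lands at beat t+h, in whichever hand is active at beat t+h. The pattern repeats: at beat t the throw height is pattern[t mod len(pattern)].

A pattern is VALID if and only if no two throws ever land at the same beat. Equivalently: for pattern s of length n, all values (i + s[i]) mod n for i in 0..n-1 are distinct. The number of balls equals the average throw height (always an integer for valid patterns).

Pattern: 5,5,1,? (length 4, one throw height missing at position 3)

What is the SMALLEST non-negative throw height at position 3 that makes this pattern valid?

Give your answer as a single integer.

i=0: (0 + 5) mod 4 = 1
i=1: (1 + 5) mod 4 = 2
i=2: (2 + 1) mod 4 = 3
i=3: s[i]=? (unknown)
Known residues: [1, 2, 3]; need a permutation of 0..3, so missing residue r = 0
Need (3 + s) mod 4 = 0; smallest s = (0 - 3) mod 4 = 1

Answer: 1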